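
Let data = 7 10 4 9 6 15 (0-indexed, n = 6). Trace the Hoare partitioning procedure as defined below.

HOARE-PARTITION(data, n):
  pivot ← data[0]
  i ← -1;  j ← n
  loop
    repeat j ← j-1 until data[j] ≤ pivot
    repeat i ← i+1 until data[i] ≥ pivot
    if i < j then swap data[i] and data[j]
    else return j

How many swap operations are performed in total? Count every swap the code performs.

pivot=7
j stops at 4 (6), i stops at 0 (7); swap ⇒ 6 10 4 9 7 15
j stops at 2 (4), i stops at 1 (10); swap ⇒ 6 4 10 9 7 15
j stops at 1, i stops at 2; i≥j ⇒ return 1. data=6 4 10 9 7 15

2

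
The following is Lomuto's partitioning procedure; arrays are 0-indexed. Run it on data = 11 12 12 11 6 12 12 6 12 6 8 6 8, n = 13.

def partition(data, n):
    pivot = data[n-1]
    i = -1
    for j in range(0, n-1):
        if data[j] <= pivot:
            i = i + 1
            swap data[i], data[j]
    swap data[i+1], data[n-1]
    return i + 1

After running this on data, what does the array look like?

pivot=8, i=-1
j=0: 11>8, skip
j=1: 12>8, skip
j=2: 12>8, skip
j=3: 11>8, skip
j=4: 6≤8, i=0, swap(0,4) ⇒ 6 12 12 11 11 12 12 6 12 6 8 6 8
j=5: 12>8, skip
j=6: 12>8, skip
j=7: 6≤8, i=1, swap(1,7) ⇒ 6 6 12 11 11 12 12 12 12 6 8 6 8
j=8: 12>8, skip
j=9: 6≤8, i=2, swap(2,9) ⇒ 6 6 6 11 11 12 12 12 12 12 8 6 8
j=10: 8≤8, i=3, swap(3,10) ⇒ 6 6 6 8 11 12 12 12 12 12 11 6 8
j=11: 6≤8, i=4, swap(4,11) ⇒ 6 6 6 8 6 12 12 12 12 12 11 11 8
swap(5,12) ⇒ 6 6 6 8 6 8 12 12 12 12 11 11 12; return 5

6 6 6 8 6 8 12 12 12 12 11 11 12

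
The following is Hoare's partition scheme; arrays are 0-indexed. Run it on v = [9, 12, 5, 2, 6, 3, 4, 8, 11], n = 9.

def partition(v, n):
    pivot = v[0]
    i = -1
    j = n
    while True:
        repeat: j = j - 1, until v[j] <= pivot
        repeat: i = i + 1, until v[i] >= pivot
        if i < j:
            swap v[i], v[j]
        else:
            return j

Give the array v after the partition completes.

pivot = v[0] = 9; i = -1, j = 9
j→7 (v[7]=8≤9), i→0 (v[0]=9≥9); i<j, swap → [8, 12, 5, 2, 6, 3, 4, 9, 11]
j→6 (v[6]=4≤9), i→1 (v[1]=12≥9); i<j, swap → [8, 4, 5, 2, 6, 3, 12, 9, 11]
j→5, i→6; i≥j, return j=5. v = [8, 4, 5, 2, 6, 3, 12, 9, 11]

[8, 4, 5, 2, 6, 3, 12, 9, 11]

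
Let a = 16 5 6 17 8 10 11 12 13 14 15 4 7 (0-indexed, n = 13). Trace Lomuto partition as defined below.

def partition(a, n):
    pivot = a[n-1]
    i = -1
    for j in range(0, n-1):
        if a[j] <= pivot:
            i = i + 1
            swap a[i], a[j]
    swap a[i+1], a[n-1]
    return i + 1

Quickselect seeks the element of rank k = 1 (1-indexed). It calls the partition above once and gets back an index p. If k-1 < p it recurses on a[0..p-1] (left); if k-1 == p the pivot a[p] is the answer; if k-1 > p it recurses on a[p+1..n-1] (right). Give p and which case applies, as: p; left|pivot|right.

pivot=7, i=-1
j=0: 16>7, skip
j=1: 5≤7, i=0, swap(0,1) ⇒ 5 16 6 17 8 10 11 12 13 14 15 4 7
j=2: 6≤7, i=1, swap(1,2) ⇒ 5 6 16 17 8 10 11 12 13 14 15 4 7
j=3: 17>7, skip
j=4: 8>7, skip
j=5: 10>7, skip
j=6: 11>7, skip
j=7: 12>7, skip
j=8: 13>7, skip
j=9: 14>7, skip
j=10: 15>7, skip
j=11: 4≤7, i=2, swap(2,11) ⇒ 5 6 4 17 8 10 11 12 13 14 15 16 7
swap(3,12) ⇒ 5 6 4 7 8 10 11 12 13 14 15 16 17; return 3
p = 3; k-1 = 0 < 3 ⇒ left

3; left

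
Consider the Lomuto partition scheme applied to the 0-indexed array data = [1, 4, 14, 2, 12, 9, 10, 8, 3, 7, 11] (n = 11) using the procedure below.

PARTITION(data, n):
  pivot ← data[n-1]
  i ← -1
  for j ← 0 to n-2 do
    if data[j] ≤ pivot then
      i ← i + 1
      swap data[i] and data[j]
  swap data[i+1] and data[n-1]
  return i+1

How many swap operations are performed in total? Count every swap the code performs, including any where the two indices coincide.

9

pivot=11, i=-1
j=0: 1≤11, i=0, swap(0,0) ⇒ [1, 4, 14, 2, 12, 9, 10, 8, 3, 7, 11]
j=1: 4≤11, i=1, swap(1,1) ⇒ [1, 4, 14, 2, 12, 9, 10, 8, 3, 7, 11]
j=2: 14>11, skip
j=3: 2≤11, i=2, swap(2,3) ⇒ [1, 4, 2, 14, 12, 9, 10, 8, 3, 7, 11]
j=4: 12>11, skip
j=5: 9≤11, i=3, swap(3,5) ⇒ [1, 4, 2, 9, 12, 14, 10, 8, 3, 7, 11]
j=6: 10≤11, i=4, swap(4,6) ⇒ [1, 4, 2, 9, 10, 14, 12, 8, 3, 7, 11]
j=7: 8≤11, i=5, swap(5,7) ⇒ [1, 4, 2, 9, 10, 8, 12, 14, 3, 7, 11]
j=8: 3≤11, i=6, swap(6,8) ⇒ [1, 4, 2, 9, 10, 8, 3, 14, 12, 7, 11]
j=9: 7≤11, i=7, swap(7,9) ⇒ [1, 4, 2, 9, 10, 8, 3, 7, 12, 14, 11]
swap(8,10) ⇒ [1, 4, 2, 9, 10, 8, 3, 7, 11, 14, 12]; return 8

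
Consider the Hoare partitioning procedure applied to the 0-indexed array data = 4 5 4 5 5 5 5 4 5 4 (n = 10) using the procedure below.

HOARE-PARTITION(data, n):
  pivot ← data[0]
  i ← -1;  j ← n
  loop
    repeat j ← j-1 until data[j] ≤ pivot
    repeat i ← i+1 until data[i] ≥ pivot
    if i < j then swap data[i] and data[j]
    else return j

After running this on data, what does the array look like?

4 4 4 5 5 5 5 5 5 4

pivot = data[0] = 4; i = -1, j = 10
j→9 (data[9]=4≤4), i→0 (data[0]=4≥4); i<j, swap → 4 5 4 5 5 5 5 4 5 4
j→7 (data[7]=4≤4), i→1 (data[1]=5≥4); i<j, swap → 4 4 4 5 5 5 5 5 5 4
j→2, i→2; i≥j, return j=2. data = 4 4 4 5 5 5 5 5 5 4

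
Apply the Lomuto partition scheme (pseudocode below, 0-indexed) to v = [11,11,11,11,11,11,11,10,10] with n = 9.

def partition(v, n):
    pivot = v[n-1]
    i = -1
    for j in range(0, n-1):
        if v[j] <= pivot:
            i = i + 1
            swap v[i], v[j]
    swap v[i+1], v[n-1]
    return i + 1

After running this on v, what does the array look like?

pivot=10, i=-1
j=0: 11>10, skip
j=1: 11>10, skip
j=2: 11>10, skip
j=3: 11>10, skip
j=4: 11>10, skip
j=5: 11>10, skip
j=6: 11>10, skip
j=7: 10≤10, i=0, swap(0,7) ⇒ [10,11,11,11,11,11,11,11,10]
swap(1,8) ⇒ [10,10,11,11,11,11,11,11,11]; return 1

[10,10,11,11,11,11,11,11,11]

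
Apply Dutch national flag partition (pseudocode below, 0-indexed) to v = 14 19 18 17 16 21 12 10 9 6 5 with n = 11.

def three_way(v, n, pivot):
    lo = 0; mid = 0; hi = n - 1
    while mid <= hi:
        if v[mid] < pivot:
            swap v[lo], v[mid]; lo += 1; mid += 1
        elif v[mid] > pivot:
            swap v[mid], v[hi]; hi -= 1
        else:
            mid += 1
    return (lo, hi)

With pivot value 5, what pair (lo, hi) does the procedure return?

(0, 0)

pivot = 5; lo=0, mid=0, hi=10
v[mid]=14>5: swap v[0],v[10]; hi=9 → 5 19 18 17 16 21 12 10 9 6 14
v[mid]=5=5: mid=1
v[mid]=19>5: swap v[1],v[9]; hi=8 → 5 6 18 17 16 21 12 10 9 19 14
v[mid]=6>5: swap v[1],v[8]; hi=7 → 5 9 18 17 16 21 12 10 6 19 14
v[mid]=9>5: swap v[1],v[7]; hi=6 → 5 10 18 17 16 21 12 9 6 19 14
v[mid]=10>5: swap v[1],v[6]; hi=5 → 5 12 18 17 16 21 10 9 6 19 14
v[mid]=12>5: swap v[1],v[5]; hi=4 → 5 21 18 17 16 12 10 9 6 19 14
v[mid]=21>5: swap v[1],v[4]; hi=3 → 5 16 18 17 21 12 10 9 6 19 14
v[mid]=16>5: swap v[1],v[3]; hi=2 → 5 17 18 16 21 12 10 9 6 19 14
v[mid]=17>5: swap v[1],v[2]; hi=1 → 5 18 17 16 21 12 10 9 6 19 14
v[mid]=18>5: swap v[1],v[1]; hi=0 → 5 18 17 16 21 12 10 9 6 19 14
end: lo=0, hi=0; v = 5 18 17 16 21 12 10 9 6 19 14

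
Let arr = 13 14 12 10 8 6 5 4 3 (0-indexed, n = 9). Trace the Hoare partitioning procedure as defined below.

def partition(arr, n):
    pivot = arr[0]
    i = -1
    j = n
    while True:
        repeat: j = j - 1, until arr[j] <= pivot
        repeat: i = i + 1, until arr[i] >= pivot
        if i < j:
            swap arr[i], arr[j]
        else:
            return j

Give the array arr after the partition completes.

3 4 12 10 8 6 5 14 13

pivot=13
j stops at 8 (3), i stops at 0 (13); swap ⇒ 3 14 12 10 8 6 5 4 13
j stops at 7 (4), i stops at 1 (14); swap ⇒ 3 4 12 10 8 6 5 14 13
j stops at 6, i stops at 7; i≥j ⇒ return 6. arr=3 4 12 10 8 6 5 14 13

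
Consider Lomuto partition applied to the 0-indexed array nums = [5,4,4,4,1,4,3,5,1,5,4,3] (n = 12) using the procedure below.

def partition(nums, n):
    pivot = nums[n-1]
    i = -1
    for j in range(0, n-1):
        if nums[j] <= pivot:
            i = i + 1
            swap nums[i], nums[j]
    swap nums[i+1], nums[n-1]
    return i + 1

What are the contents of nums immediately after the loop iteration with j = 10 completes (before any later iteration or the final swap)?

pivot=3, i=-1
j=0: 5>3, skip
j=1: 4>3, skip
j=2: 4>3, skip
j=3: 4>3, skip
j=4: 1≤3, i=0, swap(0,4) ⇒ [1,4,4,4,5,4,3,5,1,5,4,3]
j=5: 4>3, skip
j=6: 3≤3, i=1, swap(1,6) ⇒ [1,3,4,4,5,4,4,5,1,5,4,3]
j=7: 5>3, skip
j=8: 1≤3, i=2, swap(2,8) ⇒ [1,3,1,4,5,4,4,5,4,5,4,3]
j=9: 5>3, skip
j=10: 4>3, skip
(after j=10) nums = [1,3,1,4,5,4,4,5,4,5,4,3]

[1,3,1,4,5,4,4,5,4,5,4,3]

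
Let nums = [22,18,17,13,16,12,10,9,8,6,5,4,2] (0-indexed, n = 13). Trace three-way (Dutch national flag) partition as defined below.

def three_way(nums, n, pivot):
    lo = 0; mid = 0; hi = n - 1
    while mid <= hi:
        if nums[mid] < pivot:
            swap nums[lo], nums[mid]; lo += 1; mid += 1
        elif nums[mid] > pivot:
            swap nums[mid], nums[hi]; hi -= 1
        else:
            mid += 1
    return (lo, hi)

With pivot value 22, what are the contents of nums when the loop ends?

lo=0 mid=0 hi=12
22=22: mid=1
18<22: swap(0,1), lo=1 mid=2 ⇒ [18,22,17,13,16,12,10,9,8,6,5,4,2]
17<22: swap(1,2), lo=2 mid=3 ⇒ [18,17,22,13,16,12,10,9,8,6,5,4,2]
13<22: swap(2,3), lo=3 mid=4 ⇒ [18,17,13,22,16,12,10,9,8,6,5,4,2]
16<22: swap(3,4), lo=4 mid=5 ⇒ [18,17,13,16,22,12,10,9,8,6,5,4,2]
12<22: swap(4,5), lo=5 mid=6 ⇒ [18,17,13,16,12,22,10,9,8,6,5,4,2]
10<22: swap(5,6), lo=6 mid=7 ⇒ [18,17,13,16,12,10,22,9,8,6,5,4,2]
9<22: swap(6,7), lo=7 mid=8 ⇒ [18,17,13,16,12,10,9,22,8,6,5,4,2]
8<22: swap(7,8), lo=8 mid=9 ⇒ [18,17,13,16,12,10,9,8,22,6,5,4,2]
6<22: swap(8,9), lo=9 mid=10 ⇒ [18,17,13,16,12,10,9,8,6,22,5,4,2]
5<22: swap(9,10), lo=10 mid=11 ⇒ [18,17,13,16,12,10,9,8,6,5,22,4,2]
4<22: swap(10,11), lo=11 mid=12 ⇒ [18,17,13,16,12,10,9,8,6,5,4,22,2]
2<22: swap(11,12), lo=12 mid=13 ⇒ [18,17,13,16,12,10,9,8,6,5,4,2,22]
done. lo=12 hi=12; nums=[18,17,13,16,12,10,9,8,6,5,4,2,22]

[18,17,13,16,12,10,9,8,6,5,4,2,22]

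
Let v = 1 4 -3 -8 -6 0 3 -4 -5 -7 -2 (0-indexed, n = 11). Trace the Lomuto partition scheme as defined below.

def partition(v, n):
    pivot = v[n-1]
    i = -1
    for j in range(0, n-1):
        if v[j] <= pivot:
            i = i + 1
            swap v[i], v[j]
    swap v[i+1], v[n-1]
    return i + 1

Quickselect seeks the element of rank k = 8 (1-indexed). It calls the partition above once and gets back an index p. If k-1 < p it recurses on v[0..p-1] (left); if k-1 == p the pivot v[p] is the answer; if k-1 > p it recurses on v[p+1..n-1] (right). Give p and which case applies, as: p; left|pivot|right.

6; right

pivot=-2, i=-1
j=0: 1>-2, skip
j=1: 4>-2, skip
j=2: -3≤-2, i=0, swap(0,2) ⇒ -3 4 1 -8 -6 0 3 -4 -5 -7 -2
j=3: -8≤-2, i=1, swap(1,3) ⇒ -3 -8 1 4 -6 0 3 -4 -5 -7 -2
j=4: -6≤-2, i=2, swap(2,4) ⇒ -3 -8 -6 4 1 0 3 -4 -5 -7 -2
j=5: 0>-2, skip
j=6: 3>-2, skip
j=7: -4≤-2, i=3, swap(3,7) ⇒ -3 -8 -6 -4 1 0 3 4 -5 -7 -2
j=8: -5≤-2, i=4, swap(4,8) ⇒ -3 -8 -6 -4 -5 0 3 4 1 -7 -2
j=9: -7≤-2, i=5, swap(5,9) ⇒ -3 -8 -6 -4 -5 -7 3 4 1 0 -2
swap(6,10) ⇒ -3 -8 -6 -4 -5 -7 -2 4 1 0 3; return 6
p = 6; k-1 = 7 > 6 ⇒ right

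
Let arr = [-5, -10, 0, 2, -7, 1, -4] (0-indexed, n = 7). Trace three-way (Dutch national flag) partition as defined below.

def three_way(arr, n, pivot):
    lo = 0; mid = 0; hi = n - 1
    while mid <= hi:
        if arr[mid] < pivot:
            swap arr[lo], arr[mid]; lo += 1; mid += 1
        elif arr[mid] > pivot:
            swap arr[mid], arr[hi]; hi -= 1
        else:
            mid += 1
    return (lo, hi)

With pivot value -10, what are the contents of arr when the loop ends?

[-10, 0, 2, -7, 1, -4, -5]

pivot = -10; lo=0, mid=0, hi=6
arr[mid]=-5>-10: swap arr[0],arr[6]; hi=5 → [-4, -10, 0, 2, -7, 1, -5]
arr[mid]=-4>-10: swap arr[0],arr[5]; hi=4 → [1, -10, 0, 2, -7, -4, -5]
arr[mid]=1>-10: swap arr[0],arr[4]; hi=3 → [-7, -10, 0, 2, 1, -4, -5]
arr[mid]=-7>-10: swap arr[0],arr[3]; hi=2 → [2, -10, 0, -7, 1, -4, -5]
arr[mid]=2>-10: swap arr[0],arr[2]; hi=1 → [0, -10, 2, -7, 1, -4, -5]
arr[mid]=0>-10: swap arr[0],arr[1]; hi=0 → [-10, 0, 2, -7, 1, -4, -5]
arr[mid]=-10=-10: mid=1
end: lo=0, hi=0; arr = [-10, 0, 2, -7, 1, -4, -5]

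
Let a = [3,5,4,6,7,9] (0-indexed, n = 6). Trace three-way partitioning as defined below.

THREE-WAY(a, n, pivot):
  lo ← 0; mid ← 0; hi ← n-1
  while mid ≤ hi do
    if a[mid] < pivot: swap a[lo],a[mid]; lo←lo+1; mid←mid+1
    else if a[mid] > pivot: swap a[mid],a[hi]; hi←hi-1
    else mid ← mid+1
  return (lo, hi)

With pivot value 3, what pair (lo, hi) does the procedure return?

lo=0 mid=0 hi=5
3=3: mid=1
5>3: swap(1,5), hi=4 ⇒ [3,9,4,6,7,5]
9>3: swap(1,4), hi=3 ⇒ [3,7,4,6,9,5]
7>3: swap(1,3), hi=2 ⇒ [3,6,4,7,9,5]
6>3: swap(1,2), hi=1 ⇒ [3,4,6,7,9,5]
4>3: swap(1,1), hi=0 ⇒ [3,4,6,7,9,5]
done. lo=0 hi=0; a=[3,4,6,7,9,5]

(0, 0)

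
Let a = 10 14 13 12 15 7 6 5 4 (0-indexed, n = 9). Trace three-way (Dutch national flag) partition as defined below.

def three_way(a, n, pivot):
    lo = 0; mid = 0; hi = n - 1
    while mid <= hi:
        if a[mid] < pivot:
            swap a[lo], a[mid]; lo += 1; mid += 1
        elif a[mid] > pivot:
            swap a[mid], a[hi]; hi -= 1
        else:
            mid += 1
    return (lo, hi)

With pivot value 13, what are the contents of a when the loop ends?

pivot = 13; lo=0, mid=0, hi=8
a[mid]=10<13: swap a[0],a[0]; lo=1,mid=1 → 10 14 13 12 15 7 6 5 4
a[mid]=14>13: swap a[1],a[8]; hi=7 → 10 4 13 12 15 7 6 5 14
a[mid]=4<13: swap a[1],a[1]; lo=2,mid=2 → 10 4 13 12 15 7 6 5 14
a[mid]=13=13: mid=3
a[mid]=12<13: swap a[2],a[3]; lo=3,mid=4 → 10 4 12 13 15 7 6 5 14
a[mid]=15>13: swap a[4],a[7]; hi=6 → 10 4 12 13 5 7 6 15 14
a[mid]=5<13: swap a[3],a[4]; lo=4,mid=5 → 10 4 12 5 13 7 6 15 14
a[mid]=7<13: swap a[4],a[5]; lo=5,mid=6 → 10 4 12 5 7 13 6 15 14
a[mid]=6<13: swap a[5],a[6]; lo=6,mid=7 → 10 4 12 5 7 6 13 15 14
end: lo=6, hi=6; a = 10 4 12 5 7 6 13 15 14

10 4 12 5 7 6 13 15 14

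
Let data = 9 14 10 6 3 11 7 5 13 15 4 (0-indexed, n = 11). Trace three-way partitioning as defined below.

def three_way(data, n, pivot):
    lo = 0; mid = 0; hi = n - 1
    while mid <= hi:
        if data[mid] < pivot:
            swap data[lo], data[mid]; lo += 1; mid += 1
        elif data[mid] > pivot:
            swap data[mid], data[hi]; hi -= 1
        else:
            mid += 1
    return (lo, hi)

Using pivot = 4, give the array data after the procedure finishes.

3 4 6 10 11 7 5 13 15 14 9

pivot = 4; lo=0, mid=0, hi=10
data[mid]=9>4: swap data[0],data[10]; hi=9 → 4 14 10 6 3 11 7 5 13 15 9
data[mid]=4=4: mid=1
data[mid]=14>4: swap data[1],data[9]; hi=8 → 4 15 10 6 3 11 7 5 13 14 9
data[mid]=15>4: swap data[1],data[8]; hi=7 → 4 13 10 6 3 11 7 5 15 14 9
data[mid]=13>4: swap data[1],data[7]; hi=6 → 4 5 10 6 3 11 7 13 15 14 9
data[mid]=5>4: swap data[1],data[6]; hi=5 → 4 7 10 6 3 11 5 13 15 14 9
data[mid]=7>4: swap data[1],data[5]; hi=4 → 4 11 10 6 3 7 5 13 15 14 9
data[mid]=11>4: swap data[1],data[4]; hi=3 → 4 3 10 6 11 7 5 13 15 14 9
data[mid]=3<4: swap data[0],data[1]; lo=1,mid=2 → 3 4 10 6 11 7 5 13 15 14 9
data[mid]=10>4: swap data[2],data[3]; hi=2 → 3 4 6 10 11 7 5 13 15 14 9
data[mid]=6>4: swap data[2],data[2]; hi=1 → 3 4 6 10 11 7 5 13 15 14 9
end: lo=1, hi=1; data = 3 4 6 10 11 7 5 13 15 14 9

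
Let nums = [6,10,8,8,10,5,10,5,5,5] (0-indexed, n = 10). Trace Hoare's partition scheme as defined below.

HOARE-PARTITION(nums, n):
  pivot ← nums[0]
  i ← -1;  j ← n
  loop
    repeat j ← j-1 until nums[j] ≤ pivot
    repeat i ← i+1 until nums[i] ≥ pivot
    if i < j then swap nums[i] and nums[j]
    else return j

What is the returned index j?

3

pivot = nums[0] = 6; i = -1, j = 10
j→9 (nums[9]=5≤6), i→0 (nums[0]=6≥6); i<j, swap → [5,10,8,8,10,5,10,5,5,6]
j→8 (nums[8]=5≤6), i→1 (nums[1]=10≥6); i<j, swap → [5,5,8,8,10,5,10,5,10,6]
j→7 (nums[7]=5≤6), i→2 (nums[2]=8≥6); i<j, swap → [5,5,5,8,10,5,10,8,10,6]
j→5 (nums[5]=5≤6), i→3 (nums[3]=8≥6); i<j, swap → [5,5,5,5,10,8,10,8,10,6]
j→3, i→4; i≥j, return j=3. nums = [5,5,5,5,10,8,10,8,10,6]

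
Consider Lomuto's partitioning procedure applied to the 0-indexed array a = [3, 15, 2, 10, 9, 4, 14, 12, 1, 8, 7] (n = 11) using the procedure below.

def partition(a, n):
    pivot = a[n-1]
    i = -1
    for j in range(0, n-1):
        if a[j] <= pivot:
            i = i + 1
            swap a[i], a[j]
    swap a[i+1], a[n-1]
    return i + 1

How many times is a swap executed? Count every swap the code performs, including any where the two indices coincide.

pivot=7, i=-1
j=0: 3≤7, i=0, swap(0,0) ⇒ [3, 15, 2, 10, 9, 4, 14, 12, 1, 8, 7]
j=1: 15>7, skip
j=2: 2≤7, i=1, swap(1,2) ⇒ [3, 2, 15, 10, 9, 4, 14, 12, 1, 8, 7]
j=3: 10>7, skip
j=4: 9>7, skip
j=5: 4≤7, i=2, swap(2,5) ⇒ [3, 2, 4, 10, 9, 15, 14, 12, 1, 8, 7]
j=6: 14>7, skip
j=7: 12>7, skip
j=8: 1≤7, i=3, swap(3,8) ⇒ [3, 2, 4, 1, 9, 15, 14, 12, 10, 8, 7]
j=9: 8>7, skip
swap(4,10) ⇒ [3, 2, 4, 1, 7, 15, 14, 12, 10, 8, 9]; return 4

5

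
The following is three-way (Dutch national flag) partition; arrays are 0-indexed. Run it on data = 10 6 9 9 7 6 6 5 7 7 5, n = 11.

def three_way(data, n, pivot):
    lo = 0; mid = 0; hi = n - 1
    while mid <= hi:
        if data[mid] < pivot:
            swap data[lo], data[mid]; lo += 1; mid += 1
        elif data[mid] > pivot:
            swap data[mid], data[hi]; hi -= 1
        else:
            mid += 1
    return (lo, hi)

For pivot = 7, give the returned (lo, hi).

(5, 7)

pivot = 7; lo=0, mid=0, hi=10
data[mid]=10>7: swap data[0],data[10]; hi=9 → 5 6 9 9 7 6 6 5 7 7 10
data[mid]=5<7: swap data[0],data[0]; lo=1,mid=1 → 5 6 9 9 7 6 6 5 7 7 10
data[mid]=6<7: swap data[1],data[1]; lo=2,mid=2 → 5 6 9 9 7 6 6 5 7 7 10
data[mid]=9>7: swap data[2],data[9]; hi=8 → 5 6 7 9 7 6 6 5 7 9 10
data[mid]=7=7: mid=3
data[mid]=9>7: swap data[3],data[8]; hi=7 → 5 6 7 7 7 6 6 5 9 9 10
data[mid]=7=7: mid=4
data[mid]=7=7: mid=5
data[mid]=6<7: swap data[2],data[5]; lo=3,mid=6 → 5 6 6 7 7 7 6 5 9 9 10
data[mid]=6<7: swap data[3],data[6]; lo=4,mid=7 → 5 6 6 6 7 7 7 5 9 9 10
data[mid]=5<7: swap data[4],data[7]; lo=5,mid=8 → 5 6 6 6 5 7 7 7 9 9 10
end: lo=5, hi=7; data = 5 6 6 6 5 7 7 7 9 9 10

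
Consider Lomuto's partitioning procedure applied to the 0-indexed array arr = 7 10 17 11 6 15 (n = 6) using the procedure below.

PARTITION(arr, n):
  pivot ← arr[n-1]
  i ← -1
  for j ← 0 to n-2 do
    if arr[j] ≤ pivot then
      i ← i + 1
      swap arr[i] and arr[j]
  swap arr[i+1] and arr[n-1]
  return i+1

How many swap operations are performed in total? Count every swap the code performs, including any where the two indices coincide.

pivot = arr[5] = 15; i = -1
j=0: arr[0]=7 ≤ 15 → i=0, swap arr[0],arr[0] (no change) → 7 10 17 11 6 15
j=1: arr[1]=10 ≤ 15 → i=1, swap arr[1],arr[1] (no change) → 7 10 17 11 6 15
j=2: arr[2]=17 > 15 → no swap
j=3: arr[3]=11 ≤ 15 → i=2, swap arr[2],arr[3] → 7 10 11 17 6 15
j=4: arr[4]=6 ≤ 15 → i=3, swap arr[3],arr[4] → 7 10 11 6 17 15
final swap arr[4],arr[5] → 7 10 11 6 15 17; return 4

5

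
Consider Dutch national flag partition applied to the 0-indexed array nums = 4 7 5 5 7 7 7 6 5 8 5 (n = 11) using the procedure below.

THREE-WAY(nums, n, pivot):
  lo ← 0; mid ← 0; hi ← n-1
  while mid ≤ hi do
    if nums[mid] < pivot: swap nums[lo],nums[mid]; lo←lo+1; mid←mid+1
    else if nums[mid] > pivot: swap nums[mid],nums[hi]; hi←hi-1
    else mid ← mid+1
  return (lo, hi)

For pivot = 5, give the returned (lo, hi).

pivot = 5; lo=0, mid=0, hi=10
nums[mid]=4<5: swap nums[0],nums[0]; lo=1,mid=1 → 4 7 5 5 7 7 7 6 5 8 5
nums[mid]=7>5: swap nums[1],nums[10]; hi=9 → 4 5 5 5 7 7 7 6 5 8 7
nums[mid]=5=5: mid=2
nums[mid]=5=5: mid=3
nums[mid]=5=5: mid=4
nums[mid]=7>5: swap nums[4],nums[9]; hi=8 → 4 5 5 5 8 7 7 6 5 7 7
nums[mid]=8>5: swap nums[4],nums[8]; hi=7 → 4 5 5 5 5 7 7 6 8 7 7
nums[mid]=5=5: mid=5
nums[mid]=7>5: swap nums[5],nums[7]; hi=6 → 4 5 5 5 5 6 7 7 8 7 7
nums[mid]=6>5: swap nums[5],nums[6]; hi=5 → 4 5 5 5 5 7 6 7 8 7 7
nums[mid]=7>5: swap nums[5],nums[5]; hi=4 → 4 5 5 5 5 7 6 7 8 7 7
end: lo=1, hi=4; nums = 4 5 5 5 5 7 6 7 8 7 7

(1, 4)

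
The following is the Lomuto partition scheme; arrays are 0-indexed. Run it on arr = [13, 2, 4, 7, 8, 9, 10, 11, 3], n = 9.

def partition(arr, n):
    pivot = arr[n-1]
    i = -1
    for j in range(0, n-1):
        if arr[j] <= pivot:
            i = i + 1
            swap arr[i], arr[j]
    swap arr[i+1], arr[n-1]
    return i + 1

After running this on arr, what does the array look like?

[2, 3, 4, 7, 8, 9, 10, 11, 13]

pivot = arr[8] = 3; i = -1
j=0: arr[0]=13 > 3 → no swap
j=1: arr[1]=2 ≤ 3 → i=0, swap arr[0],arr[1] → [2, 13, 4, 7, 8, 9, 10, 11, 3]
j=2: arr[2]=4 > 3 → no swap
j=3: arr[3]=7 > 3 → no swap
j=4: arr[4]=8 > 3 → no swap
j=5: arr[5]=9 > 3 → no swap
j=6: arr[6]=10 > 3 → no swap
j=7: arr[7]=11 > 3 → no swap
final swap arr[1],arr[8] → [2, 3, 4, 7, 8, 9, 10, 11, 13]; return 1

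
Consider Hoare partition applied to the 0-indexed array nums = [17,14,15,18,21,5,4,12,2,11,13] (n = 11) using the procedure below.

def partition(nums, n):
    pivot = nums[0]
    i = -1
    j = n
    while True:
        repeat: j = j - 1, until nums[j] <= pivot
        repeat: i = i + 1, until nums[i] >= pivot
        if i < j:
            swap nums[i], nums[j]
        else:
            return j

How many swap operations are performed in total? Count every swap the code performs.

pivot = nums[0] = 17; i = -1, j = 11
j→10 (nums[10]=13≤17), i→0 (nums[0]=17≥17); i<j, swap → [13,14,15,18,21,5,4,12,2,11,17]
j→9 (nums[9]=11≤17), i→3 (nums[3]=18≥17); i<j, swap → [13,14,15,11,21,5,4,12,2,18,17]
j→8 (nums[8]=2≤17), i→4 (nums[4]=21≥17); i<j, swap → [13,14,15,11,2,5,4,12,21,18,17]
j→7, i→8; i≥j, return j=7. nums = [13,14,15,11,2,5,4,12,21,18,17]

3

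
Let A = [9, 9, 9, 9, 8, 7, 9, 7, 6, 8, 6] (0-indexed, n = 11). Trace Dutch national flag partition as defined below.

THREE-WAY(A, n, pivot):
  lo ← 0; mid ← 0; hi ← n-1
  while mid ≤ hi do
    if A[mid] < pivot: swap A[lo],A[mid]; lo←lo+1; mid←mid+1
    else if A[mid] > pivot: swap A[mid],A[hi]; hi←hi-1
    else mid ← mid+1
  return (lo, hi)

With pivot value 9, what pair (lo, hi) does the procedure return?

(6, 10)

pivot = 9; lo=0, mid=0, hi=10
A[mid]=9=9: mid=1
A[mid]=9=9: mid=2
A[mid]=9=9: mid=3
A[mid]=9=9: mid=4
A[mid]=8<9: swap A[0],A[4]; lo=1,mid=5 → [8, 9, 9, 9, 9, 7, 9, 7, 6, 8, 6]
A[mid]=7<9: swap A[1],A[5]; lo=2,mid=6 → [8, 7, 9, 9, 9, 9, 9, 7, 6, 8, 6]
A[mid]=9=9: mid=7
A[mid]=7<9: swap A[2],A[7]; lo=3,mid=8 → [8, 7, 7, 9, 9, 9, 9, 9, 6, 8, 6]
A[mid]=6<9: swap A[3],A[8]; lo=4,mid=9 → [8, 7, 7, 6, 9, 9, 9, 9, 9, 8, 6]
A[mid]=8<9: swap A[4],A[9]; lo=5,mid=10 → [8, 7, 7, 6, 8, 9, 9, 9, 9, 9, 6]
A[mid]=6<9: swap A[5],A[10]; lo=6,mid=11 → [8, 7, 7, 6, 8, 6, 9, 9, 9, 9, 9]
end: lo=6, hi=10; A = [8, 7, 7, 6, 8, 6, 9, 9, 9, 9, 9]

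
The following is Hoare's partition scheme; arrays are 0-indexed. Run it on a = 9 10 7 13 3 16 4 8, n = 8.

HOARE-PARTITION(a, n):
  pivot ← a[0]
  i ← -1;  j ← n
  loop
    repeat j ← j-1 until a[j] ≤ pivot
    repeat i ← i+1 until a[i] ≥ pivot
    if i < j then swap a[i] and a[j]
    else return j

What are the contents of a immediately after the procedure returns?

pivot = a[0] = 9; i = -1, j = 8
j→7 (a[7]=8≤9), i→0 (a[0]=9≥9); i<j, swap → 8 10 7 13 3 16 4 9
j→6 (a[6]=4≤9), i→1 (a[1]=10≥9); i<j, swap → 8 4 7 13 3 16 10 9
j→4 (a[4]=3≤9), i→3 (a[3]=13≥9); i<j, swap → 8 4 7 3 13 16 10 9
j→3, i→4; i≥j, return j=3. a = 8 4 7 3 13 16 10 9

8 4 7 3 13 16 10 9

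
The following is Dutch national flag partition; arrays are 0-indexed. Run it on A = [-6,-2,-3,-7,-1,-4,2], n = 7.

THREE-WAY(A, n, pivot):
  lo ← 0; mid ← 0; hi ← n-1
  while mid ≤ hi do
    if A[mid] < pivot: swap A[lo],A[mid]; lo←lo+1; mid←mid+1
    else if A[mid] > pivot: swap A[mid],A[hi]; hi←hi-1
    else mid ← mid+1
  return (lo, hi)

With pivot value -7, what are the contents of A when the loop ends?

pivot = -7; lo=0, mid=0, hi=6
A[mid]=-6>-7: swap A[0],A[6]; hi=5 → [2,-2,-3,-7,-1,-4,-6]
A[mid]=2>-7: swap A[0],A[5]; hi=4 → [-4,-2,-3,-7,-1,2,-6]
A[mid]=-4>-7: swap A[0],A[4]; hi=3 → [-1,-2,-3,-7,-4,2,-6]
A[mid]=-1>-7: swap A[0],A[3]; hi=2 → [-7,-2,-3,-1,-4,2,-6]
A[mid]=-7=-7: mid=1
A[mid]=-2>-7: swap A[1],A[2]; hi=1 → [-7,-3,-2,-1,-4,2,-6]
A[mid]=-3>-7: swap A[1],A[1]; hi=0 → [-7,-3,-2,-1,-4,2,-6]
end: lo=0, hi=0; A = [-7,-3,-2,-1,-4,2,-6]

[-7,-3,-2,-1,-4,2,-6]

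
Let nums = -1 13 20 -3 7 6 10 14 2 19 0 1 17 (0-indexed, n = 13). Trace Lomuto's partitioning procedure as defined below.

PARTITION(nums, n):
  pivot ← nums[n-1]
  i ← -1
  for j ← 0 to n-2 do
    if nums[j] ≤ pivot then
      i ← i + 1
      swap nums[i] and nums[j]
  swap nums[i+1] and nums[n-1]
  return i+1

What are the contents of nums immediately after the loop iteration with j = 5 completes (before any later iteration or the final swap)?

-1 13 -3 7 6 20 10 14 2 19 0 1 17

pivot=17, i=-1
j=0: -1≤17, i=0, swap(0,0) ⇒ -1 13 20 -3 7 6 10 14 2 19 0 1 17
j=1: 13≤17, i=1, swap(1,1) ⇒ -1 13 20 -3 7 6 10 14 2 19 0 1 17
j=2: 20>17, skip
j=3: -3≤17, i=2, swap(2,3) ⇒ -1 13 -3 20 7 6 10 14 2 19 0 1 17
j=4: 7≤17, i=3, swap(3,4) ⇒ -1 13 -3 7 20 6 10 14 2 19 0 1 17
j=5: 6≤17, i=4, swap(4,5) ⇒ -1 13 -3 7 6 20 10 14 2 19 0 1 17
(after j=5) nums = -1 13 -3 7 6 20 10 14 2 19 0 1 17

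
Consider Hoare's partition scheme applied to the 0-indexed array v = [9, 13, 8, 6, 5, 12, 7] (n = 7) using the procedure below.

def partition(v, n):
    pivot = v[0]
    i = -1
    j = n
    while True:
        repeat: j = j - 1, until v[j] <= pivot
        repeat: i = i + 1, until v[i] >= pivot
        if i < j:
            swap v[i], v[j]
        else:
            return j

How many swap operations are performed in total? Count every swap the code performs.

2

pivot = v[0] = 9; i = -1, j = 7
j→6 (v[6]=7≤9), i→0 (v[0]=9≥9); i<j, swap → [7, 13, 8, 6, 5, 12, 9]
j→4 (v[4]=5≤9), i→1 (v[1]=13≥9); i<j, swap → [7, 5, 8, 6, 13, 12, 9]
j→3, i→4; i≥j, return j=3. v = [7, 5, 8, 6, 13, 12, 9]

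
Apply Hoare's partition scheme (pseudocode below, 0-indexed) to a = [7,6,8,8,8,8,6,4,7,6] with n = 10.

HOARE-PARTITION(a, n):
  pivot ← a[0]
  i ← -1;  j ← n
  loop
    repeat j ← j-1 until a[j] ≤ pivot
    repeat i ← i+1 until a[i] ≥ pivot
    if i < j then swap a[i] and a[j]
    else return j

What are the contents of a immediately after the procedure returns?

pivot = a[0] = 7; i = -1, j = 10
j→9 (a[9]=6≤7), i→0 (a[0]=7≥7); i<j, swap → [6,6,8,8,8,8,6,4,7,7]
j→8 (a[8]=7≤7), i→2 (a[2]=8≥7); i<j, swap → [6,6,7,8,8,8,6,4,8,7]
j→7 (a[7]=4≤7), i→3 (a[3]=8≥7); i<j, swap → [6,6,7,4,8,8,6,8,8,7]
j→6 (a[6]=6≤7), i→4 (a[4]=8≥7); i<j, swap → [6,6,7,4,6,8,8,8,8,7]
j→4, i→5; i≥j, return j=4. a = [6,6,7,4,6,8,8,8,8,7]

[6,6,7,4,6,8,8,8,8,7]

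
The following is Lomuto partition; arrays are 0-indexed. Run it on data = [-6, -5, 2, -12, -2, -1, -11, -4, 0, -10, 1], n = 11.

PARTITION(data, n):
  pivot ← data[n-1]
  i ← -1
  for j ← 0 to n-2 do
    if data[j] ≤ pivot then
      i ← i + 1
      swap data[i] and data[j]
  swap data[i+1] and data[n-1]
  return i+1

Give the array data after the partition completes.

[-6, -5, -12, -2, -1, -11, -4, 0, -10, 1, 2]

pivot=1, i=-1
j=0: -6≤1, i=0, swap(0,0) ⇒ [-6, -5, 2, -12, -2, -1, -11, -4, 0, -10, 1]
j=1: -5≤1, i=1, swap(1,1) ⇒ [-6, -5, 2, -12, -2, -1, -11, -4, 0, -10, 1]
j=2: 2>1, skip
j=3: -12≤1, i=2, swap(2,3) ⇒ [-6, -5, -12, 2, -2, -1, -11, -4, 0, -10, 1]
j=4: -2≤1, i=3, swap(3,4) ⇒ [-6, -5, -12, -2, 2, -1, -11, -4, 0, -10, 1]
j=5: -1≤1, i=4, swap(4,5) ⇒ [-6, -5, -12, -2, -1, 2, -11, -4, 0, -10, 1]
j=6: -11≤1, i=5, swap(5,6) ⇒ [-6, -5, -12, -2, -1, -11, 2, -4, 0, -10, 1]
j=7: -4≤1, i=6, swap(6,7) ⇒ [-6, -5, -12, -2, -1, -11, -4, 2, 0, -10, 1]
j=8: 0≤1, i=7, swap(7,8) ⇒ [-6, -5, -12, -2, -1, -11, -4, 0, 2, -10, 1]
j=9: -10≤1, i=8, swap(8,9) ⇒ [-6, -5, -12, -2, -1, -11, -4, 0, -10, 2, 1]
swap(9,10) ⇒ [-6, -5, -12, -2, -1, -11, -4, 0, -10, 1, 2]; return 9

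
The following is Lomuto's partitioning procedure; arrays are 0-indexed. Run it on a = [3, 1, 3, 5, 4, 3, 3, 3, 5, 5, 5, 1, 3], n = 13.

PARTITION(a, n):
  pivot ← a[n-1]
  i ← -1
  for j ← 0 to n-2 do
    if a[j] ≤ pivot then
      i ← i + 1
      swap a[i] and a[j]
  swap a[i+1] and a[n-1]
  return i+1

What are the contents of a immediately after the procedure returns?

[3, 1, 3, 3, 3, 3, 1, 3, 5, 5, 5, 4, 5]

pivot = a[12] = 3; i = -1
j=0: a[0]=3 ≤ 3 → i=0, swap a[0],a[0] (no change) → [3, 1, 3, 5, 4, 3, 3, 3, 5, 5, 5, 1, 3]
j=1: a[1]=1 ≤ 3 → i=1, swap a[1],a[1] (no change) → [3, 1, 3, 5, 4, 3, 3, 3, 5, 5, 5, 1, 3]
j=2: a[2]=3 ≤ 3 → i=2, swap a[2],a[2] (no change) → [3, 1, 3, 5, 4, 3, 3, 3, 5, 5, 5, 1, 3]
j=3: a[3]=5 > 3 → no swap
j=4: a[4]=4 > 3 → no swap
j=5: a[5]=3 ≤ 3 → i=3, swap a[3],a[5] → [3, 1, 3, 3, 4, 5, 3, 3, 5, 5, 5, 1, 3]
j=6: a[6]=3 ≤ 3 → i=4, swap a[4],a[6] → [3, 1, 3, 3, 3, 5, 4, 3, 5, 5, 5, 1, 3]
j=7: a[7]=3 ≤ 3 → i=5, swap a[5],a[7] → [3, 1, 3, 3, 3, 3, 4, 5, 5, 5, 5, 1, 3]
j=8: a[8]=5 > 3 → no swap
j=9: a[9]=5 > 3 → no swap
j=10: a[10]=5 > 3 → no swap
j=11: a[11]=1 ≤ 3 → i=6, swap a[6],a[11] → [3, 1, 3, 3, 3, 3, 1, 5, 5, 5, 5, 4, 3]
final swap a[7],a[12] → [3, 1, 3, 3, 3, 3, 1, 3, 5, 5, 5, 4, 5]; return 7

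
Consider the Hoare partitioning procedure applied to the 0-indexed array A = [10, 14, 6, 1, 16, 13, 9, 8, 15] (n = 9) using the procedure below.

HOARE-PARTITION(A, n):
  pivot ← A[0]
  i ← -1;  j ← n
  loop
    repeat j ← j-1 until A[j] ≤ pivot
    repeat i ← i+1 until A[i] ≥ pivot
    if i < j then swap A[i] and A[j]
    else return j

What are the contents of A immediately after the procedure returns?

pivot = A[0] = 10; i = -1, j = 9
j→7 (A[7]=8≤10), i→0 (A[0]=10≥10); i<j, swap → [8, 14, 6, 1, 16, 13, 9, 10, 15]
j→6 (A[6]=9≤10), i→1 (A[1]=14≥10); i<j, swap → [8, 9, 6, 1, 16, 13, 14, 10, 15]
j→3, i→4; i≥j, return j=3. A = [8, 9, 6, 1, 16, 13, 14, 10, 15]

[8, 9, 6, 1, 16, 13, 14, 10, 15]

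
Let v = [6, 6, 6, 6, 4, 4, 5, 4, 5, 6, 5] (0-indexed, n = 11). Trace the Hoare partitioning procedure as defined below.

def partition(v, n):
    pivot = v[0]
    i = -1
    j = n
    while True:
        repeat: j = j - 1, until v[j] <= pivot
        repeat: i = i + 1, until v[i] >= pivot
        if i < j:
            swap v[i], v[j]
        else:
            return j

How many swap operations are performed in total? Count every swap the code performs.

pivot = v[0] = 6; i = -1, j = 11
j→10 (v[10]=5≤6), i→0 (v[0]=6≥6); i<j, swap → [5, 6, 6, 6, 4, 4, 5, 4, 5, 6, 6]
j→9 (v[9]=6≤6), i→1 (v[1]=6≥6); i<j, swap → [5, 6, 6, 6, 4, 4, 5, 4, 5, 6, 6]
j→8 (v[8]=5≤6), i→2 (v[2]=6≥6); i<j, swap → [5, 6, 5, 6, 4, 4, 5, 4, 6, 6, 6]
j→7 (v[7]=4≤6), i→3 (v[3]=6≥6); i<j, swap → [5, 6, 5, 4, 4, 4, 5, 6, 6, 6, 6]
j→6, i→7; i≥j, return j=6. v = [5, 6, 5, 4, 4, 4, 5, 6, 6, 6, 6]

4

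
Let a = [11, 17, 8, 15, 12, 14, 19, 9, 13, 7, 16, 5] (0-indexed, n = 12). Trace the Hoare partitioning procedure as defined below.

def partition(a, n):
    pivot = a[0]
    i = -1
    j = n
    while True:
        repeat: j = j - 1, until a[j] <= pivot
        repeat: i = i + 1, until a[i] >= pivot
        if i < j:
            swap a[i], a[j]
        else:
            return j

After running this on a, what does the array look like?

[5, 7, 8, 9, 12, 14, 19, 15, 13, 17, 16, 11]

pivot=11
j stops at 11 (5), i stops at 0 (11); swap ⇒ [5, 17, 8, 15, 12, 14, 19, 9, 13, 7, 16, 11]
j stops at 9 (7), i stops at 1 (17); swap ⇒ [5, 7, 8, 15, 12, 14, 19, 9, 13, 17, 16, 11]
j stops at 7 (9), i stops at 3 (15); swap ⇒ [5, 7, 8, 9, 12, 14, 19, 15, 13, 17, 16, 11]
j stops at 3, i stops at 4; i≥j ⇒ return 3. a=[5, 7, 8, 9, 12, 14, 19, 15, 13, 17, 16, 11]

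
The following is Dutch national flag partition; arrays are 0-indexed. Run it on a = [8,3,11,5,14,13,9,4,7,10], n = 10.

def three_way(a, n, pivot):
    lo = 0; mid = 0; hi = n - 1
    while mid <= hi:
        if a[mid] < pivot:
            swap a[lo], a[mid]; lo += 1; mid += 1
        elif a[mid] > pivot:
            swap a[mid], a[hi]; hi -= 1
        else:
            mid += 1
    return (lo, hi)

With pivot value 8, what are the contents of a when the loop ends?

[3,7,5,4,8,9,13,14,10,11]

lo=0 mid=0 hi=9
8=8: mid=1
3<8: swap(0,1), lo=1 mid=2 ⇒ [3,8,11,5,14,13,9,4,7,10]
11>8: swap(2,9), hi=8 ⇒ [3,8,10,5,14,13,9,4,7,11]
10>8: swap(2,8), hi=7 ⇒ [3,8,7,5,14,13,9,4,10,11]
7<8: swap(1,2), lo=2 mid=3 ⇒ [3,7,8,5,14,13,9,4,10,11]
5<8: swap(2,3), lo=3 mid=4 ⇒ [3,7,5,8,14,13,9,4,10,11]
14>8: swap(4,7), hi=6 ⇒ [3,7,5,8,4,13,9,14,10,11]
4<8: swap(3,4), lo=4 mid=5 ⇒ [3,7,5,4,8,13,9,14,10,11]
13>8: swap(5,6), hi=5 ⇒ [3,7,5,4,8,9,13,14,10,11]
9>8: swap(5,5), hi=4 ⇒ [3,7,5,4,8,9,13,14,10,11]
done. lo=4 hi=4; a=[3,7,5,4,8,9,13,14,10,11]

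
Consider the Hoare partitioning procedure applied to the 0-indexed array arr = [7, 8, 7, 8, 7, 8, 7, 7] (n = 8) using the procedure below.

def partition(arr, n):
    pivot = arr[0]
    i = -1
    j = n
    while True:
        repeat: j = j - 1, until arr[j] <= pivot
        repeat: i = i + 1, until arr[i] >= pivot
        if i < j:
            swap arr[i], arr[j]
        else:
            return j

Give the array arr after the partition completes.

pivot = arr[0] = 7; i = -1, j = 8
j→7 (arr[7]=7≤7), i→0 (arr[0]=7≥7); i<j, swap → [7, 8, 7, 8, 7, 8, 7, 7]
j→6 (arr[6]=7≤7), i→1 (arr[1]=8≥7); i<j, swap → [7, 7, 7, 8, 7, 8, 8, 7]
j→4 (arr[4]=7≤7), i→2 (arr[2]=7≥7); i<j, swap → [7, 7, 7, 8, 7, 8, 8, 7]
j→2, i→3; i≥j, return j=2. arr = [7, 7, 7, 8, 7, 8, 8, 7]

[7, 7, 7, 8, 7, 8, 8, 7]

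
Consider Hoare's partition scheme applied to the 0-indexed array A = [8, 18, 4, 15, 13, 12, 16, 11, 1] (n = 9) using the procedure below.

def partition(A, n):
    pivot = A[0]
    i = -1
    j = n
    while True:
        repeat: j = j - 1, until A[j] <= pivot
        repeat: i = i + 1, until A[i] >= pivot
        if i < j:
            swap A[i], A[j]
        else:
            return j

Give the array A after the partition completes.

[1, 4, 18, 15, 13, 12, 16, 11, 8]

pivot = A[0] = 8; i = -1, j = 9
j→8 (A[8]=1≤8), i→0 (A[0]=8≥8); i<j, swap → [1, 18, 4, 15, 13, 12, 16, 11, 8]
j→2 (A[2]=4≤8), i→1 (A[1]=18≥8); i<j, swap → [1, 4, 18, 15, 13, 12, 16, 11, 8]
j→1, i→2; i≥j, return j=1. A = [1, 4, 18, 15, 13, 12, 16, 11, 8]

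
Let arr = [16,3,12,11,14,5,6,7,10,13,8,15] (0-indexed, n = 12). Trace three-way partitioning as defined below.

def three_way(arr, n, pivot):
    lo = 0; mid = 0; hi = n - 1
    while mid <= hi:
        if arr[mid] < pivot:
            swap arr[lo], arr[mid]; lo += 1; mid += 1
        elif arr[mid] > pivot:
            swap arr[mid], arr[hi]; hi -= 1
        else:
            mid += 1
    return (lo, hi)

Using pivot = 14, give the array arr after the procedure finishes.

lo=0 mid=0 hi=11
16>14: swap(0,11), hi=10 ⇒ [15,3,12,11,14,5,6,7,10,13,8,16]
15>14: swap(0,10), hi=9 ⇒ [8,3,12,11,14,5,6,7,10,13,15,16]
8<14: swap(0,0), lo=1 mid=1 ⇒ [8,3,12,11,14,5,6,7,10,13,15,16]
3<14: swap(1,1), lo=2 mid=2 ⇒ [8,3,12,11,14,5,6,7,10,13,15,16]
12<14: swap(2,2), lo=3 mid=3 ⇒ [8,3,12,11,14,5,6,7,10,13,15,16]
11<14: swap(3,3), lo=4 mid=4 ⇒ [8,3,12,11,14,5,6,7,10,13,15,16]
14=14: mid=5
5<14: swap(4,5), lo=5 mid=6 ⇒ [8,3,12,11,5,14,6,7,10,13,15,16]
6<14: swap(5,6), lo=6 mid=7 ⇒ [8,3,12,11,5,6,14,7,10,13,15,16]
7<14: swap(6,7), lo=7 mid=8 ⇒ [8,3,12,11,5,6,7,14,10,13,15,16]
10<14: swap(7,8), lo=8 mid=9 ⇒ [8,3,12,11,5,6,7,10,14,13,15,16]
13<14: swap(8,9), lo=9 mid=10 ⇒ [8,3,12,11,5,6,7,10,13,14,15,16]
done. lo=9 hi=9; arr=[8,3,12,11,5,6,7,10,13,14,15,16]

[8,3,12,11,5,6,7,10,13,14,15,16]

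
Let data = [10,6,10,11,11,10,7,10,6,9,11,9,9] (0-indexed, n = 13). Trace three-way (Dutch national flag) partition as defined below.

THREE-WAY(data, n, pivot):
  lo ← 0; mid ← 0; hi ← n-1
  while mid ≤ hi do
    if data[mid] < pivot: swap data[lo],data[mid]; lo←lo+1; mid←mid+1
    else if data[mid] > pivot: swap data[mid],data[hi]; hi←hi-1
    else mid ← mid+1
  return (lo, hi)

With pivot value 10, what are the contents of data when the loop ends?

[6,9,9,7,6,9,10,10,10,10,11,11,11]

pivot = 10; lo=0, mid=0, hi=12
data[mid]=10=10: mid=1
data[mid]=6<10: swap data[0],data[1]; lo=1,mid=2 → [6,10,10,11,11,10,7,10,6,9,11,9,9]
data[mid]=10=10: mid=3
data[mid]=11>10: swap data[3],data[12]; hi=11 → [6,10,10,9,11,10,7,10,6,9,11,9,11]
data[mid]=9<10: swap data[1],data[3]; lo=2,mid=4 → [6,9,10,10,11,10,7,10,6,9,11,9,11]
data[mid]=11>10: swap data[4],data[11]; hi=10 → [6,9,10,10,9,10,7,10,6,9,11,11,11]
data[mid]=9<10: swap data[2],data[4]; lo=3,mid=5 → [6,9,9,10,10,10,7,10,6,9,11,11,11]
data[mid]=10=10: mid=6
data[mid]=7<10: swap data[3],data[6]; lo=4,mid=7 → [6,9,9,7,10,10,10,10,6,9,11,11,11]
data[mid]=10=10: mid=8
data[mid]=6<10: swap data[4],data[8]; lo=5,mid=9 → [6,9,9,7,6,10,10,10,10,9,11,11,11]
data[mid]=9<10: swap data[5],data[9]; lo=6,mid=10 → [6,9,9,7,6,9,10,10,10,10,11,11,11]
data[mid]=11>10: swap data[10],data[10]; hi=9 → [6,9,9,7,6,9,10,10,10,10,11,11,11]
end: lo=6, hi=9; data = [6,9,9,7,6,9,10,10,10,10,11,11,11]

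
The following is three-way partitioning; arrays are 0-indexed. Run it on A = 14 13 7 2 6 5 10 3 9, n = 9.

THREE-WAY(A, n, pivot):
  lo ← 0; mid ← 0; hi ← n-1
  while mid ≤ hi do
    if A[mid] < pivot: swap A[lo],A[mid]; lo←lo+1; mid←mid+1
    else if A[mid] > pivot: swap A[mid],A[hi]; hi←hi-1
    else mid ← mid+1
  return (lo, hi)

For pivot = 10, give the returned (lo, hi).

(6, 6)

lo=0 mid=0 hi=8
14>10: swap(0,8), hi=7 ⇒ 9 13 7 2 6 5 10 3 14
9<10: swap(0,0), lo=1 mid=1 ⇒ 9 13 7 2 6 5 10 3 14
13>10: swap(1,7), hi=6 ⇒ 9 3 7 2 6 5 10 13 14
3<10: swap(1,1), lo=2 mid=2 ⇒ 9 3 7 2 6 5 10 13 14
7<10: swap(2,2), lo=3 mid=3 ⇒ 9 3 7 2 6 5 10 13 14
2<10: swap(3,3), lo=4 mid=4 ⇒ 9 3 7 2 6 5 10 13 14
6<10: swap(4,4), lo=5 mid=5 ⇒ 9 3 7 2 6 5 10 13 14
5<10: swap(5,5), lo=6 mid=6 ⇒ 9 3 7 2 6 5 10 13 14
10=10: mid=7
done. lo=6 hi=6; A=9 3 7 2 6 5 10 13 14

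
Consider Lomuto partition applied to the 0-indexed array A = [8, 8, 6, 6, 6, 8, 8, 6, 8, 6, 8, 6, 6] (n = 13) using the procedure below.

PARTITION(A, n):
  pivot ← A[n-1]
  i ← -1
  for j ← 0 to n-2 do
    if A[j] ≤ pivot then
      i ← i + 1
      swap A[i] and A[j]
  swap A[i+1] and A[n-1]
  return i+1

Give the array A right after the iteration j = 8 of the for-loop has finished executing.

[6, 6, 6, 6, 8, 8, 8, 8, 8, 6, 8, 6, 6]

pivot=6, i=-1
j=0: 8>6, skip
j=1: 8>6, skip
j=2: 6≤6, i=0, swap(0,2) ⇒ [6, 8, 8, 6, 6, 8, 8, 6, 8, 6, 8, 6, 6]
j=3: 6≤6, i=1, swap(1,3) ⇒ [6, 6, 8, 8, 6, 8, 8, 6, 8, 6, 8, 6, 6]
j=4: 6≤6, i=2, swap(2,4) ⇒ [6, 6, 6, 8, 8, 8, 8, 6, 8, 6, 8, 6, 6]
j=5: 8>6, skip
j=6: 8>6, skip
j=7: 6≤6, i=3, swap(3,7) ⇒ [6, 6, 6, 6, 8, 8, 8, 8, 8, 6, 8, 6, 6]
j=8: 8>6, skip
(after j=8) A = [6, 6, 6, 6, 8, 8, 8, 8, 8, 6, 8, 6, 6]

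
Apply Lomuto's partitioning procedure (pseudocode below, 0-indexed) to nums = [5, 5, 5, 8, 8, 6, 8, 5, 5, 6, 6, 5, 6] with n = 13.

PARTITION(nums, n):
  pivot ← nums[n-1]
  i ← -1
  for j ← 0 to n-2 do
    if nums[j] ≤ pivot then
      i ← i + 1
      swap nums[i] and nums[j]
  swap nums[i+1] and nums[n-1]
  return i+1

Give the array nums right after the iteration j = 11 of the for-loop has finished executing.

[5, 5, 5, 6, 5, 5, 6, 6, 5, 8, 8, 8, 6]

pivot = nums[12] = 6; i = -1
j=0: nums[0]=5 ≤ 6 → i=0, swap nums[0],nums[0] (no change) → [5, 5, 5, 8, 8, 6, 8, 5, 5, 6, 6, 5, 6]
j=1: nums[1]=5 ≤ 6 → i=1, swap nums[1],nums[1] (no change) → [5, 5, 5, 8, 8, 6, 8, 5, 5, 6, 6, 5, 6]
j=2: nums[2]=5 ≤ 6 → i=2, swap nums[2],nums[2] (no change) → [5, 5, 5, 8, 8, 6, 8, 5, 5, 6, 6, 5, 6]
j=3: nums[3]=8 > 6 → no swap
j=4: nums[4]=8 > 6 → no swap
j=5: nums[5]=6 ≤ 6 → i=3, swap nums[3],nums[5] → [5, 5, 5, 6, 8, 8, 8, 5, 5, 6, 6, 5, 6]
j=6: nums[6]=8 > 6 → no swap
j=7: nums[7]=5 ≤ 6 → i=4, swap nums[4],nums[7] → [5, 5, 5, 6, 5, 8, 8, 8, 5, 6, 6, 5, 6]
j=8: nums[8]=5 ≤ 6 → i=5, swap nums[5],nums[8] → [5, 5, 5, 6, 5, 5, 8, 8, 8, 6, 6, 5, 6]
j=9: nums[9]=6 ≤ 6 → i=6, swap nums[6],nums[9] → [5, 5, 5, 6, 5, 5, 6, 8, 8, 8, 6, 5, 6]
j=10: nums[10]=6 ≤ 6 → i=7, swap nums[7],nums[10] → [5, 5, 5, 6, 5, 5, 6, 6, 8, 8, 8, 5, 6]
j=11: nums[11]=5 ≤ 6 → i=8, swap nums[8],nums[11] → [5, 5, 5, 6, 5, 5, 6, 6, 5, 8, 8, 8, 6]
(after j=11) nums = [5, 5, 5, 6, 5, 5, 6, 6, 5, 8, 8, 8, 6]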